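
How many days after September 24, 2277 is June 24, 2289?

4291

Sep 24, 2277 → Sep 24, 2278: 365 days.
Sep 24, 2278 → Sep 24, 2279: 365 days.
Sep 24, 2279 → Sep 24, 2280: 366 days (Feb 29, 2280 is in that span).
Sep 24, 2280 → Sep 24, 2281: 365 days.
Sep 24, 2281 → Sep 24, 2282: 365 days.
Sep 24, 2282 → Sep 24, 2283: 365 days.
Sep 24, 2283 → Sep 24, 2284: 366 days (Feb 29, 2284 is in that span).
Sep 24, 2284 → Sep 24, 2285: 365 days.
Sep 24, 2285 → Sep 24, 2286: 365 days.
Sep 24, 2286 → Sep 24, 2287: 365 days.
Sep 24, 2287 → Sep 24, 2288: 366 days (Feb 29, 2288 is in that span).
Sep 24, 2288 → Oct 24, 2288: 30 days (September has 30).
Oct 24, 2288 → Nov 24, 2288: 31 days (October has 31).
Nov 24, 2288 → Dec 24, 2288: 30 days (November has 30).
Dec 24, 2288 → Jan 24, 2289: 31 days (December has 31).
Jan 24, 2289 → Feb 24, 2289: 31 days (January has 31).
Feb 24, 2289 → Mar 24, 2289: 28 days (February has 28).
Mar 24, 2289 → Apr 24, 2289: 31 days (March has 31).
Apr 24, 2289 → May 24, 2289: 30 days (April has 30).
May 24, 2289 → Jun 24, 2289: 31 days.
Total: 4291 days.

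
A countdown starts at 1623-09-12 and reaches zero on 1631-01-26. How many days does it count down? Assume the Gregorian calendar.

2693

Sep 12, 1623 → Sep 12, 1624: 366 days (Feb 29, 1624 is in that span).
Sep 12, 1624 → Sep 12, 1625: 365 days.
Sep 12, 1625 → Sep 12, 1626: 365 days.
Sep 12, 1626 → Sep 12, 1627: 365 days.
Sep 12, 1627 → Sep 12, 1628: 366 days (Feb 29, 1628 is in that span).
Sep 12, 1628 → Sep 12, 1629: 365 days.
Sep 12, 1629 → Sep 12, 1630: 365 days.
Sep 12, 1630 → Oct 12, 1630: 30 days (September has 30).
Oct 12, 1630 → Nov 12, 1630: 31 days (October has 31).
Nov 12, 1630 → Dec 12, 1630: 30 days (November has 30).
Dec 12, 1630 → Jan 12, 1631: 31 days (December has 31).
Jan 12, 1631 → Jan 26, 1631: 14 days.
Total: 2693 days.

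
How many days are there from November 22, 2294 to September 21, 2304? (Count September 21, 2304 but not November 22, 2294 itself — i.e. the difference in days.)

Nov 22, 2294 → Nov 22, 2295: 365 days.
Nov 22, 2295 → Nov 22, 2296: 366 days (Feb 29, 2296 is in that span).
Nov 22, 2296 → Nov 22, 2297: 365 days.
Nov 22, 2297 → Nov 22, 2298: 365 days.
Nov 22, 2298 → Nov 22, 2299: 365 days.
Nov 22, 2299 → Nov 22, 2300: 365 days.
Nov 22, 2300 → Nov 22, 2301: 365 days.
Nov 22, 2301 → Nov 22, 2302: 365 days.
Nov 22, 2302 → Nov 22, 2303: 365 days.
Nov 22, 2303 → Dec 22, 2303: 30 days (November has 30).
Dec 22, 2303 → Jan 22, 2304: 31 days (December has 31).
Jan 22, 2304 → Feb 22, 2304: 31 days (January has 31).
Feb 22, 2304 → Mar 22, 2304: 29 days (February has 29).
Mar 22, 2304 → Apr 22, 2304: 31 days (March has 31).
Apr 22, 2304 → May 22, 2304: 30 days (April has 30).
May 22, 2304 → Jun 22, 2304: 31 days (May has 31).
Jun 22, 2304 → Jul 22, 2304: 30 days (June has 30).
Jul 22, 2304 → Aug 22, 2304: 31 days (July has 31).
Aug 22, 2304 → Sep 21, 2304: 30 days.
Total: 3590 days.

3590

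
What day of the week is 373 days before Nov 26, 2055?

First find the weekday of Nov 26, 2055. Doomsday rule: the anchor day for the 2000s is Tuesday. For year 55: 55÷12 = 4 r 7, and 7÷4 = 1, so 4+7+1 = 12.
Tuesday + 12 ≡ Sunday — that's 2055's doomsday.
In November the doomsday date is Nov 7.
Nov 26 is 19 days after Nov 7; 19 mod 7 = 5, so Sunday + 5 = Friday.
373 mod 7 = 2, so 373 days before a Friday is Friday − 2 = Wednesday.

Wednesday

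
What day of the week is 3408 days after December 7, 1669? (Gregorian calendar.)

Friday

Dec 7, 1669 is a Saturday.
3408 mod 7 = 6, so 3408 days after a Saturday is Saturday + 6 = Friday.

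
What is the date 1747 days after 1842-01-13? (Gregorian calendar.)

+365 (one year) → Jan 13, 1843 (1382 left).
+365 (one year) → Jan 13, 1844 (1017 left).
+366 (one year; includes Feb 29, 1844) → Jan 13, 1845 (651 left).
+365 (one year) → Jan 13, 1846 (286 left).
Jan has 31 days: +19 → Feb 1, 1846 (267 left).
Feb has 28 days: +28 → Mar 1, 1846 (239 left).
Mar has 31 days: +31 → Apr 1, 1846 (208 left).
Apr has 30 days: +30 → May 1, 1846 (178 left).
May has 31 days: +31 → Jun 1, 1846 (147 left).
Jun has 30 days: +30 → Jul 1, 1846 (117 left).
Jul has 31 days: +31 → Aug 1, 1846 (86 left).
Aug has 31 days: +31 → Sep 1, 1846 (55 left).
Sep has 30 days: +30 → Oct 1, 1846 (25 left).
+25 → Oct 26, 1846.

October 26, 1846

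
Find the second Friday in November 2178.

November 1, 2178 is a Sunday.
The first Friday is therefore November 6 (5 days later).
The second Friday is 6 + 1×7 = November 13.

November 13, 2178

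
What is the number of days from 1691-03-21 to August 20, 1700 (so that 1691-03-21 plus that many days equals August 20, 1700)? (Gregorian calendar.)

Mar 21, 1691 → Mar 21, 1692: 366 days (Feb 29, 1692 is in that span).
Mar 21, 1692 → Mar 21, 1693: 365 days.
Mar 21, 1693 → Mar 21, 1694: 365 days.
Mar 21, 1694 → Mar 21, 1695: 365 days.
Mar 21, 1695 → Mar 21, 1696: 366 days (Feb 29, 1696 is in that span).
Mar 21, 1696 → Mar 21, 1697: 365 days.
Mar 21, 1697 → Mar 21, 1698: 365 days.
Mar 21, 1698 → Mar 21, 1699: 365 days.
Mar 21, 1699 → Mar 21, 1700: 365 days.
Mar 21, 1700 → Apr 21, 1700: 31 days (March has 31).
Apr 21, 1700 → May 21, 1700: 30 days (April has 30).
May 21, 1700 → Jun 21, 1700: 31 days (May has 31).
Jun 21, 1700 → Jul 21, 1700: 30 days (June has 30).
Jul 21, 1700 → Aug 20, 1700: 30 days.
Total: 3439 days.

3439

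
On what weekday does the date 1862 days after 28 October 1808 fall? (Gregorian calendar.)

Friday

Oct 28, 1808 is a Friday.
1862 mod 7 = 0, so 1862 days after a Friday is Friday + 0 = Friday.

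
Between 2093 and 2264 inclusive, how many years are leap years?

Multiples of 4 in [2093,2264]: 43.
Of those, multiples of 100: 2 (not leap unless ÷400).
Multiples of 400: 0.
Leap years = 43 − 2 + 0 = 41.

41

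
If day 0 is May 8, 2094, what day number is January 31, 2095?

268

May 8, 2094 → Jun 8, 2094: 31 days (May has 31).
Jun 8, 2094 → Jul 8, 2094: 30 days (June has 30).
Jul 8, 2094 → Aug 8, 2094: 31 days (July has 31).
Aug 8, 2094 → Sep 8, 2094: 31 days (August has 31).
Sep 8, 2094 → Oct 8, 2094: 30 days (September has 30).
Oct 8, 2094 → Nov 8, 2094: 31 days (October has 31).
Nov 8, 2094 → Dec 8, 2094: 30 days (November has 30).
Dec 8, 2094 → Jan 8, 2095: 31 days (December has 31).
Jan 8, 2095 → Jan 31, 2095: 23 days.
Total: 268 days.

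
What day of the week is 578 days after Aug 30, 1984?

Monday

First find the weekday of Aug 30, 1984. Doomsday rule: the anchor day for the 1900s is Wednesday. For year 84: 84÷12 = 7 r 0, and 0÷4 = 0, so 7+0+0 = 7.
Wednesday + 7 ≡ Wednesday — that's 1984's doomsday.
In August the doomsday date is Aug 8.
Aug 30 is 22 days after Aug 8; 22 mod 7 = 1, so Wednesday + 1 = Thursday.
578 mod 7 = 4, so 578 days after a Thursday is Thursday + 4 = Monday.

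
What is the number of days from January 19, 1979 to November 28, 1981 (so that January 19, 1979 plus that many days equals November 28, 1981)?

Jan 19, 1979 → Jan 19, 1980: 365 days.
Jan 19, 1980 → Jan 19, 1981: 366 days (Feb 29, 1980 is in that span).
Jan 19, 1981 → Feb 19, 1981: 31 days (January has 31).
Feb 19, 1981 → Mar 19, 1981: 28 days (February has 28).
Mar 19, 1981 → Apr 19, 1981: 31 days (March has 31).
Apr 19, 1981 → May 19, 1981: 30 days (April has 30).
May 19, 1981 → Jun 19, 1981: 31 days (May has 31).
Jun 19, 1981 → Jul 19, 1981: 30 days (June has 30).
Jul 19, 1981 → Aug 19, 1981: 31 days (July has 31).
Aug 19, 1981 → Sep 19, 1981: 31 days (August has 31).
Sep 19, 1981 → Oct 19, 1981: 30 days (September has 30).
Oct 19, 1981 → Nov 19, 1981: 31 days (October has 31).
Nov 19, 1981 → Nov 28, 1981: 9 days.
Total: 1044 days.

1044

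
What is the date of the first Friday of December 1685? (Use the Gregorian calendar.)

December 1, 1685 is a Saturday.
The first Friday is therefore December 7 (6 days later).

December 7, 1685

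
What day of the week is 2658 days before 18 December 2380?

First find the weekday of Dec 18, 2380. Doomsday rule: the anchor day for the 2300s is Wednesday. For year 80: 80÷12 = 6 r 8, and 8÷4 = 2, so 6+8+2 = 16.
Wednesday + 16 ≡ Friday — that's 2380's doomsday.
In December the doomsday date is Dec 12.
Dec 18 is 6 days after Dec 12; 6 mod 7 = 6, so Friday + 6 = Thursday.
2658 mod 7 = 5, so 2658 days before a Thursday is Thursday − 5 = Saturday.

Saturday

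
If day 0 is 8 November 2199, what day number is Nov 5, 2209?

Nov 8, 2199 → Nov 8, 2200: 365 days.
Nov 8, 2200 → Nov 8, 2201: 365 days.
Nov 8, 2201 → Nov 8, 2202: 365 days.
Nov 8, 2202 → Nov 8, 2203: 365 days.
Nov 8, 2203 → Nov 8, 2204: 366 days (Feb 29, 2204 is in that span).
Nov 8, 2204 → Nov 8, 2205: 365 days.
Nov 8, 2205 → Nov 8, 2206: 365 days.
Nov 8, 2206 → Nov 8, 2207: 365 days.
Nov 8, 2207 → Nov 8, 2208: 366 days (Feb 29, 2208 is in that span).
Nov 8, 2208 → Dec 8, 2208: 30 days (November has 30).
Dec 8, 2208 → Jan 8, 2209: 31 days (December has 31).
Jan 8, 2209 → Feb 8, 2209: 31 days (January has 31).
Feb 8, 2209 → Mar 8, 2209: 28 days (February has 28).
Mar 8, 2209 → Apr 8, 2209: 31 days (March has 31).
Apr 8, 2209 → May 8, 2209: 30 days (April has 30).
May 8, 2209 → Jun 8, 2209: 31 days (May has 31).
Jun 8, 2209 → Jul 8, 2209: 30 days (June has 30).
Jul 8, 2209 → Aug 8, 2209: 31 days (July has 31).
Aug 8, 2209 → Sep 8, 2209: 31 days (August has 31).
Sep 8, 2209 → Oct 8, 2209: 30 days (September has 30).
Oct 8, 2209 → Nov 5, 2209: 28 days.
Total: 3649 days.

3649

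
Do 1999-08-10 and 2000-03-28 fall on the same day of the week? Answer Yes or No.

From Aug 10, 1999 to Mar 28, 2000 is 231 days.
231 mod 7 = 0, so they are the same weekday.
(Aug 10, 1999 is a Tuesday; Mar 28, 2000 is a Tuesday.)

Yes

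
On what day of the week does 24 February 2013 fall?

January 1, 2013 is a Tuesday.
Jan 1, 2013 → Feb 1, 2013: 31 days (January has 31).
Feb 1, 2013 → Feb 24, 2013: 23 days.
Total: 54 days.
54 mod 7 = 5, so Tuesday + 5 = Sunday.

Sunday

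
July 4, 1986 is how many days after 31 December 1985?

185

Dec 31, 1985 → Jan 31, 1986: 31 days (December has 31).
Jan 31, 1986 → Feb 28, 1986: 28 days (January has 31).
Feb 28, 1986 → Mar 28, 1986: 28 days (February has 28).
Mar 28, 1986 → Apr 28, 1986: 31 days (March has 31).
Apr 28, 1986 → May 28, 1986: 30 days (April has 30).
May 28, 1986 → Jun 28, 1986: 31 days (May has 31).
Jun 28, 1986 → Jul 4, 1986: 6 days.
Total: 185 days.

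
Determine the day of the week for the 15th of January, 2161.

Doomsday rule: the anchor day for the 2100s is Sunday. For year 61: 61÷12 = 5 r 1, and 1÷4 = 0, so 5+1+0 = 6.
Sunday + 6 ≡ Saturday — that's 2161's doomsday.
In January the doomsday date is Jan 3 (2161 is not a leap year).
Jan 15 is 12 days after Jan 3; 12 mod 7 = 5, so Saturday + 5 = Thursday.

Thursday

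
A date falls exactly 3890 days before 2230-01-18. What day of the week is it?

Wednesday

Jan 18, 2230 is a Monday.
3890 mod 7 = 5, so 3890 days before a Monday is Monday − 5 = Wednesday.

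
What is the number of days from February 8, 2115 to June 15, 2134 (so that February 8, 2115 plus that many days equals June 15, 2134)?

7067

Feb 8, 2115 → Feb 8, 2116: 365 days.
Feb 8, 2116 → Feb 8, 2117: 366 days (Feb 29, 2116 is in that span).
Feb 8, 2117 → Feb 8, 2118: 365 days.
Feb 8, 2118 → Feb 8, 2119: 365 days.
Feb 8, 2119 → Feb 8, 2120: 365 days.
Feb 8, 2120 → Feb 8, 2121: 366 days (Feb 29, 2120 is in that span).
Feb 8, 2121 → Feb 8, 2122: 365 days.
Feb 8, 2122 → Feb 8, 2123: 365 days.
Feb 8, 2123 → Feb 8, 2124: 365 days.
Feb 8, 2124 → Feb 8, 2125: 366 days (Feb 29, 2124 is in that span).
Feb 8, 2125 → Feb 8, 2126: 365 days.
Feb 8, 2126 → Feb 8, 2127: 365 days.
Feb 8, 2127 → Feb 8, 2128: 365 days.
Feb 8, 2128 → Feb 8, 2129: 366 days (Feb 29, 2128 is in that span).
Feb 8, 2129 → Feb 8, 2130: 365 days.
Feb 8, 2130 → Feb 8, 2131: 365 days.
Feb 8, 2131 → Feb 8, 2132: 365 days.
Feb 8, 2132 → Feb 8, 2133: 366 days (Feb 29, 2132 is in that span).
Feb 8, 2133 → Feb 8, 2134: 365 days.
Feb 8, 2134 → Mar 8, 2134: 28 days (February has 28).
Mar 8, 2134 → Apr 8, 2134: 31 days (March has 31).
Apr 8, 2134 → May 8, 2134: 30 days (April has 30).
May 8, 2134 → Jun 8, 2134: 31 days (May has 31).
Jun 8, 2134 → Jun 15, 2134: 7 days.
Total: 7067 days.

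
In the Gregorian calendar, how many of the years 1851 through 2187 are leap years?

Multiples of 4 in [1851,2187]: 84.
Of those, multiples of 100: 3 (not leap unless ÷400).
Multiples of 400: 1.
Leap years = 84 − 3 + 1 = 82.

82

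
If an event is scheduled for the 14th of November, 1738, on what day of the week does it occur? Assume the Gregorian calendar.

Friday

Doomsday rule: the anchor day for the 1700s is Sunday. For year 38: 38÷12 = 3 r 2, and 2÷4 = 0, so 3+2+0 = 5.
Sunday + 5 ≡ Friday — that's 1738's doomsday.
In November the doomsday date is Nov 7.
Nov 14 is 7 days after Nov 7; 7 mod 7 = 0, so Friday + 0 = Friday.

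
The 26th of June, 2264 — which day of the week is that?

Sunday

Doomsday rule: the anchor day for the 2200s is Friday. For year 64: 64÷12 = 5 r 4, and 4÷4 = 1, so 5+4+1 = 10.
Friday + 10 ≡ Monday — that's 2264's doomsday.
In June the doomsday date is Jun 6.
Jun 26 is 20 days after Jun 6; 20 mod 7 = 6, so Monday + 6 = Sunday.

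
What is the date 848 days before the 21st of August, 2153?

April 26, 2151

−365 (one year) → Aug 21, 2152 (483 left).
−366 (one year; includes Feb 29, 2152) → Aug 21, 2151 (117 left).
−21 → Jul 31, 2151 (end of Jul, 31 days; 96 left).
−31 → Jun 30, 2151 (end of Jun, 30 days; 65 left).
−30 → May 31, 2151 (end of May, 31 days; 35 left).
−31 → Apr 30, 2151 (end of Apr, 30 days; 4 left).
−4 → Apr 26, 2151.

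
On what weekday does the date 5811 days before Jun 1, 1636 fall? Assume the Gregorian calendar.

Saturday

Jun 1, 1636 is a Sunday.
5811 mod 7 = 1, so 5811 days before a Sunday is Sunday − 1 = Saturday.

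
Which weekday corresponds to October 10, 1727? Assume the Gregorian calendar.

Friday

Doomsday rule: the anchor day for the 1700s is Sunday. For year 27: 27÷12 = 2 r 3, and 3÷4 = 0, so 2+3+0 = 5.
Sunday + 5 ≡ Friday — that's 1727's doomsday.
In October the doomsday date is Oct 10.
Oct 10 is the doomsday itself: Friday.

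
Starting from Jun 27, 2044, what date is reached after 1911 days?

+365 (one year) → Jun 27, 2045 (1546 left).
+365 (one year) → Jun 27, 2046 (1181 left).
+365 (one year) → Jun 27, 2047 (816 left).
+366 (one year; includes Feb 29, 2048) → Jun 27, 2048 (450 left).
+365 (one year) → Jun 27, 2049 (85 left).
Jun has 30 days: +4 → Jul 1, 2049 (81 left).
Jul has 31 days: +31 → Aug 1, 2049 (50 left).
Aug has 31 days: +31 → Sep 1, 2049 (19 left).
+19 → Sep 20, 2049.

September 20, 2049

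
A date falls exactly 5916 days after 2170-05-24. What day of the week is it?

Friday

May 24, 2170 is a Thursday.
5916 mod 7 = 1, so 5916 days after a Thursday is Thursday + 1 = Friday.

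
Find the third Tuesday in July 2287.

July 1, 2287 is a Friday.
The first Tuesday is therefore July 5 (4 days later).
The third Tuesday is 5 + 2×7 = July 19.

July 19, 2287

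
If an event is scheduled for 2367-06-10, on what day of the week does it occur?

Doomsday rule: the anchor day for the 2300s is Wednesday. For year 67: 67÷12 = 5 r 7, and 7÷4 = 1, so 5+7+1 = 13.
Wednesday + 13 ≡ Tuesday — that's 2367's doomsday.
In June the doomsday date is Jun 6.
Jun 10 is 4 days after Jun 6; 4 mod 7 = 4, so Tuesday + 4 = Saturday.

Saturday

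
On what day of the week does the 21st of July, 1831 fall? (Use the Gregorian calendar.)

Doomsday rule: the anchor day for the 1800s is Friday. For year 31: 31÷12 = 2 r 7, and 7÷4 = 1, so 2+7+1 = 10.
Friday + 10 ≡ Monday — that's 1831's doomsday.
In July the doomsday date is Jul 11.
Jul 21 is 10 days after Jul 11; 10 mod 7 = 3, so Monday + 3 = Thursday.

Thursday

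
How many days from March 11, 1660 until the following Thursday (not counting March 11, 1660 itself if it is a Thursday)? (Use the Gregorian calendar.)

Mar 11, 1660 is a Thursday.
From Thursday to the next Thursday is 7 days.

7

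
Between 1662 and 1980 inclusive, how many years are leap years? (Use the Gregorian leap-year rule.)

77

Multiples of 4 in [1662,1980]: 80.
Of those, multiples of 100: 3 (not leap unless ÷400).
Multiples of 400: 0.
Leap years = 80 − 3 + 0 = 77.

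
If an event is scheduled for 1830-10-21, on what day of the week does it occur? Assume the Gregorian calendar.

Thursday

Doomsday rule: the anchor day for the 1800s is Friday. For year 30: 30÷12 = 2 r 6, and 6÷4 = 1, so 2+6+1 = 9.
Friday + 9 ≡ Sunday — that's 1830's doomsday.
In October the doomsday date is Oct 10.
Oct 21 is 11 days after Oct 10; 11 mod 7 = 4, so Sunday + 4 = Thursday.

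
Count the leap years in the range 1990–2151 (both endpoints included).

39

Multiples of 4 in [1990,2151]: 40.
Of those, multiples of 100: 2 (not leap unless ÷400).
Multiples of 400: 1.
Leap years = 40 − 2 + 1 = 39.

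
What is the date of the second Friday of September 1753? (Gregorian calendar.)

September 14, 1753

September 1, 1753 is a Saturday.
The first Friday is therefore September 7 (6 days later).
The second Friday is 7 + 1×7 = September 14.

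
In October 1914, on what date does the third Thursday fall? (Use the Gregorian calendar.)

October 15, 1914

October 1, 1914 is a Thursday.
The first Thursday is therefore October 1 (same day).
The third Thursday is 1 + 2×7 = October 15.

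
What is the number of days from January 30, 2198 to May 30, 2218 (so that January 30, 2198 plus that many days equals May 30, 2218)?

7424

Jan 30, 2198 → Jan 30, 2199: 365 days.
Jan 30, 2199 → Jan 30, 2200: 365 days.
Jan 30, 2200 → Jan 30, 2201: 365 days.
Jan 30, 2201 → Jan 30, 2202: 365 days.
Jan 30, 2202 → Jan 30, 2203: 365 days.
Jan 30, 2203 → Jan 30, 2204: 365 days.
Jan 30, 2204 → Jan 30, 2205: 366 days (Feb 29, 2204 is in that span).
Jan 30, 2205 → Jan 30, 2206: 365 days.
Jan 30, 2206 → Jan 30, 2207: 365 days.
Jan 30, 2207 → Jan 30, 2208: 365 days.
Jan 30, 2208 → Jan 30, 2209: 366 days (Feb 29, 2208 is in that span).
Jan 30, 2209 → Jan 30, 2210: 365 days.
Jan 30, 2210 → Jan 30, 2211: 365 days.
Jan 30, 2211 → Jan 30, 2212: 365 days.
Jan 30, 2212 → Jan 30, 2213: 366 days (Feb 29, 2212 is in that span).
Jan 30, 2213 → Jan 30, 2214: 365 days.
Jan 30, 2214 → Jan 30, 2215: 365 days.
Jan 30, 2215 → Jan 30, 2216: 365 days.
Jan 30, 2216 → Jan 30, 2217: 366 days (Feb 29, 2216 is in that span).
Jan 30, 2217 → Jan 30, 2218: 365 days.
Jan 30, 2218 → Feb 28, 2218: 29 days (January has 31).
Feb 28, 2218 → Mar 28, 2218: 28 days (February has 28).
Mar 28, 2218 → Apr 28, 2218: 31 days (March has 31).
Apr 28, 2218 → May 28, 2218: 30 days (April has 30).
May 28, 2218 → May 30, 2218: 2 days.
Total: 7424 days.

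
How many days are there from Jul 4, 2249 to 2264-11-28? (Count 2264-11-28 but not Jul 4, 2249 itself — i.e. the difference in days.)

Jul 4, 2249 → Jul 4, 2250: 365 days.
Jul 4, 2250 → Jul 4, 2251: 365 days.
Jul 4, 2251 → Jul 4, 2252: 366 days (Feb 29, 2252 is in that span).
Jul 4, 2252 → Jul 4, 2253: 365 days.
Jul 4, 2253 → Jul 4, 2254: 365 days.
Jul 4, 2254 → Jul 4, 2255: 365 days.
Jul 4, 2255 → Jul 4, 2256: 366 days (Feb 29, 2256 is in that span).
Jul 4, 2256 → Jul 4, 2257: 365 days.
Jul 4, 2257 → Jul 4, 2258: 365 days.
Jul 4, 2258 → Jul 4, 2259: 365 days.
Jul 4, 2259 → Jul 4, 2260: 366 days (Feb 29, 2260 is in that span).
Jul 4, 2260 → Jul 4, 2261: 365 days.
Jul 4, 2261 → Jul 4, 2262: 365 days.
Jul 4, 2262 → Jul 4, 2263: 365 days.
Jul 4, 2263 → Jul 4, 2264: 366 days (Feb 29, 2264 is in that span).
Jul 4, 2264 → Aug 4, 2264: 31 days (July has 31).
Aug 4, 2264 → Sep 4, 2264: 31 days (August has 31).
Sep 4, 2264 → Oct 4, 2264: 30 days (September has 30).
Oct 4, 2264 → Nov 4, 2264: 31 days (October has 31).
Nov 4, 2264 → Nov 28, 2264: 24 days.
Total: 5626 days.

5626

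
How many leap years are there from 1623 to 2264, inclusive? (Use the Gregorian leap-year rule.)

Multiples of 4 in [1623,2264]: 161.
Of those, multiples of 100: 6 (not leap unless ÷400).
Multiples of 400: 1.
Leap years = 161 − 6 + 1 = 156.

156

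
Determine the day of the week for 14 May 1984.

Monday

Doomsday rule: the anchor day for the 1900s is Wednesday. For year 84: 84÷12 = 7 r 0, and 0÷4 = 0, so 7+0+0 = 7.
Wednesday + 7 ≡ Wednesday — that's 1984's doomsday.
In May the doomsday date is May 9.
May 14 is 5 days after May 9; 5 mod 7 = 5, so Wednesday + 5 = Monday.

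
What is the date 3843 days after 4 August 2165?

+365 (one year) → Aug 4, 2166 (3478 left).
+365 (one year) → Aug 4, 2167 (3113 left).
+366 (one year; includes Feb 29, 2168) → Aug 4, 2168 (2747 left).
+365 (one year) → Aug 4, 2169 (2382 left).
+365 (one year) → Aug 4, 2170 (2017 left).
+365 (one year) → Aug 4, 2171 (1652 left).
+366 (one year; includes Feb 29, 2172) → Aug 4, 2172 (1286 left).
+365 (one year) → Aug 4, 2173 (921 left).
+365 (one year) → Aug 4, 2174 (556 left).
+365 (one year) → Aug 4, 2175 (191 left).
Aug has 31 days: +28 → Sep 1, 2175 (163 left).
Sep has 30 days: +30 → Oct 1, 2175 (133 left).
Oct has 31 days: +31 → Nov 1, 2175 (102 left).
Nov has 30 days: +30 → Dec 1, 2175 (72 left).
Dec has 31 days: +31 → Jan 1, 2176 (41 left).
Jan has 31 days: +31 → Feb 1, 2176 (10 left).
+10 → Feb 11, 2176.

February 11, 2176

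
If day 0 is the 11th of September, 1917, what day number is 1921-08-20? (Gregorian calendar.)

1439

Sep 11, 1917 → Sep 11, 1918: 365 days.
Sep 11, 1918 → Sep 11, 1919: 365 days.
Sep 11, 1919 → Sep 11, 1920: 366 days (Feb 29, 1920 is in that span).
Sep 11, 1920 → Oct 11, 1920: 30 days (September has 30).
Oct 11, 1920 → Nov 11, 1920: 31 days (October has 31).
Nov 11, 1920 → Dec 11, 1920: 30 days (November has 30).
Dec 11, 1920 → Jan 11, 1921: 31 days (December has 31).
Jan 11, 1921 → Feb 11, 1921: 31 days (January has 31).
Feb 11, 1921 → Mar 11, 1921: 28 days (February has 28).
Mar 11, 1921 → Apr 11, 1921: 31 days (March has 31).
Apr 11, 1921 → May 11, 1921: 30 days (April has 30).
May 11, 1921 → Jun 11, 1921: 31 days (May has 31).
Jun 11, 1921 → Jul 11, 1921: 30 days (June has 30).
Jul 11, 1921 → Aug 11, 1921: 31 days (July has 31).
Aug 11, 1921 → Aug 20, 1921: 9 days.
Total: 1439 days.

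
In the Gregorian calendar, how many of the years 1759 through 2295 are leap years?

Multiples of 4 in [1759,2295]: 134.
Of those, multiples of 100: 5 (not leap unless ÷400).
Multiples of 400: 1.
Leap years = 134 − 5 + 1 = 130.

130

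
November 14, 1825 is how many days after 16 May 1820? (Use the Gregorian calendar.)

2008

May 16, 1820 → May 16, 1821: 365 days.
May 16, 1821 → May 16, 1822: 365 days.
May 16, 1822 → May 16, 1823: 365 days.
May 16, 1823 → May 16, 1824: 366 days (Feb 29, 1824 is in that span).
May 16, 1824 → May 16, 1825: 365 days.
May 16, 1825 → Jun 16, 1825: 31 days (May has 31).
Jun 16, 1825 → Jul 16, 1825: 30 days (June has 30).
Jul 16, 1825 → Aug 16, 1825: 31 days (July has 31).
Aug 16, 1825 → Sep 16, 1825: 31 days (August has 31).
Sep 16, 1825 → Oct 16, 1825: 30 days (September has 30).
Oct 16, 1825 → Nov 14, 1825: 29 days.
Total: 2008 days.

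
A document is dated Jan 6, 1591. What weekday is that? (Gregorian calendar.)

Sunday

Doomsday rule: the anchor day for the 1500s is Wednesday. For year 91: 91÷12 = 7 r 7, and 7÷4 = 1, so 7+7+1 = 15.
Wednesday + 15 ≡ Thursday — that's 1591's doomsday.
In January the doomsday date is Jan 3 (1591 is not a leap year).
Jan 6 is 3 days after Jan 3; 3 mod 7 = 3, so Thursday + 3 = Sunday.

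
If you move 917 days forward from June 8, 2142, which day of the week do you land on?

First find the weekday of Jun 8, 2142. Doomsday rule: the anchor day for the 2100s is Sunday. For year 42: 42÷12 = 3 r 6, and 6÷4 = 1, so 3+6+1 = 10.
Sunday + 10 ≡ Wednesday — that's 2142's doomsday.
In June the doomsday date is Jun 6.
Jun 8 is 2 days after Jun 6; 2 mod 7 = 2, so Wednesday + 2 = Friday.
917 mod 7 = 0, so 917 days after a Friday is Friday + 0 = Friday.

Friday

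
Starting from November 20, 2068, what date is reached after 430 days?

+365 (one year) → Nov 20, 2069 (65 left).
Nov has 30 days: +11 → Dec 1, 2069 (54 left).
Dec has 31 days: +31 → Jan 1, 2070 (23 left).
+23 → Jan 24, 2070.

January 24, 2070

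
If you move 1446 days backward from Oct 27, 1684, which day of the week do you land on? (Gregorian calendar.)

First find the weekday of Oct 27, 1684. Doomsday rule: the anchor day for the 1600s is Tuesday. For year 84: 84÷12 = 7 r 0, and 0÷4 = 0, so 7+0+0 = 7.
Tuesday + 7 ≡ Tuesday — that's 1684's doomsday.
In October the doomsday date is Oct 10.
Oct 27 is 17 days after Oct 10; 17 mod 7 = 3, so Tuesday + 3 = Friday.
1446 mod 7 = 4, so 1446 days before a Friday is Friday − 4 = Monday.

Monday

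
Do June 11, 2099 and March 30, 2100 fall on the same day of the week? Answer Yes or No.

From Jun 11, 2099 to Mar 30, 2100 is 292 days.
292 mod 7 = 5, so they are different weekdays.
(Jun 11, 2099 is a Thursday; Mar 30, 2100 is a Tuesday.)

No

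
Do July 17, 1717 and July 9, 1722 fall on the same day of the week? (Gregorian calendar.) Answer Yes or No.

No

From Jul 17, 1717 to Jul 9, 1722 is 1818 days.
1818 mod 7 = 5, so they are different weekdays.
(Jul 17, 1717 is a Saturday; Jul 9, 1722 is a Thursday.)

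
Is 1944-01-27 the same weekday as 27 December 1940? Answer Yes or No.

From Dec 27, 1940 to Jan 27, 1944 is 1126 days.
1126 mod 7 = 6, so they are different weekdays.
(Dec 27, 1940 is a Friday; Jan 27, 1944 is a Thursday.)

No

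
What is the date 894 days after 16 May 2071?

October 26, 2073

+366 (one year; includes Feb 29, 2072) → May 16, 2072 (528 left).
+365 (one year) → May 16, 2073 (163 left).
May has 31 days: +16 → Jun 1, 2073 (147 left).
Jun has 30 days: +30 → Jul 1, 2073 (117 left).
Jul has 31 days: +31 → Aug 1, 2073 (86 left).
Aug has 31 days: +31 → Sep 1, 2073 (55 left).
Sep has 30 days: +30 → Oct 1, 2073 (25 left).
+25 → Oct 26, 2073.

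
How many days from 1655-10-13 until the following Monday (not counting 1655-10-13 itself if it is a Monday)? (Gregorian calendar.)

5

Oct 13, 1655 is a Wednesday.
From Wednesday to the next Monday is 5 days.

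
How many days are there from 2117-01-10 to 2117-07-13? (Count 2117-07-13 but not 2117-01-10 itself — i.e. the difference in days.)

184

Jan 10, 2117 → Feb 10, 2117: 31 days (January has 31).
Feb 10, 2117 → Mar 10, 2117: 28 days (February has 28).
Mar 10, 2117 → Apr 10, 2117: 31 days (March has 31).
Apr 10, 2117 → May 10, 2117: 30 days (April has 30).
May 10, 2117 → Jun 10, 2117: 31 days (May has 31).
Jun 10, 2117 → Jul 10, 2117: 30 days (June has 30).
Jul 10, 2117 → Jul 13, 2117: 3 days.
Total: 184 days.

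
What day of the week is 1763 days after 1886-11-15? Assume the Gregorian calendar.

Sunday

Nov 15, 1886 is a Monday.
1763 mod 7 = 6, so 1763 days after a Monday is Monday + 6 = Sunday.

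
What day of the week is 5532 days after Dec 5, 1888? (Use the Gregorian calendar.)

Friday

First find the weekday of Dec 5, 1888. Doomsday rule: the anchor day for the 1800s is Friday. For year 88: 88÷12 = 7 r 4, and 4÷4 = 1, so 7+4+1 = 12.
Friday + 12 ≡ Wednesday — that's 1888's doomsday.
In December the doomsday date is Dec 12.
Dec 5 is 7 days before Dec 12; 7 mod 7 = 0, so Wednesday − 0 = Wednesday.
5532 mod 7 = 2, so 5532 days after a Wednesday is Wednesday + 2 = Friday.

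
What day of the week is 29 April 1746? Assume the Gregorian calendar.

Doomsday rule: the anchor day for the 1700s is Sunday. For year 46: 46÷12 = 3 r 10, and 10÷4 = 2, so 3+10+2 = 15.
Sunday + 15 ≡ Monday — that's 1746's doomsday.
In April the doomsday date is Apr 4.
Apr 29 is 25 days after Apr 4; 25 mod 7 = 4, so Monday + 4 = Friday.

Friday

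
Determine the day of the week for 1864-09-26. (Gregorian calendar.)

Doomsday rule: the anchor day for the 1800s is Friday. For year 64: 64÷12 = 5 r 4, and 4÷4 = 1, so 5+4+1 = 10.
Friday + 10 ≡ Monday — that's 1864's doomsday.
In September the doomsday date is Sep 5.
Sep 26 is 21 days after Sep 5; 21 mod 7 = 0, so Monday + 0 = Monday.

Monday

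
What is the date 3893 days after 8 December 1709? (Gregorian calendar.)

August 5, 1720

+365 (one year) → Dec 8, 1710 (3528 left).
+365 (one year) → Dec 8, 1711 (3163 left).
+366 (one year; includes Feb 29, 1712) → Dec 8, 1712 (2797 left).
+365 (one year) → Dec 8, 1713 (2432 left).
+365 (one year) → Dec 8, 1714 (2067 left).
+365 (one year) → Dec 8, 1715 (1702 left).
+366 (one year; includes Feb 29, 1716) → Dec 8, 1716 (1336 left).
+365 (one year) → Dec 8, 1717 (971 left).
+365 (one year) → Dec 8, 1718 (606 left).
+365 (one year) → Dec 8, 1719 (241 left).
Dec has 31 days: +24 → Jan 1, 1720 (217 left).
Jan has 31 days: +31 → Feb 1, 1720 (186 left).
Feb has 29 days: +29 → Mar 1, 1720 (157 left).
Mar has 31 days: +31 → Apr 1, 1720 (126 left).
Apr has 30 days: +30 → May 1, 1720 (96 left).
May has 31 days: +31 → Jun 1, 1720 (65 left).
Jun has 30 days: +30 → Jul 1, 1720 (35 left).
Jul has 31 days: +31 → Aug 1, 1720 (4 left).
+4 → Aug 5, 1720.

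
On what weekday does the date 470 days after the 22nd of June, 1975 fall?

Monday

Jun 22, 1975 is a Sunday.
470 mod 7 = 1, so 470 days after a Sunday is Sunday + 1 = Monday.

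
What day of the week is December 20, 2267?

Friday

Doomsday rule: the anchor day for the 2200s is Friday. For year 67: 67÷12 = 5 r 7, and 7÷4 = 1, so 5+7+1 = 13.
Friday + 13 ≡ Thursday — that's 2267's doomsday.
In December the doomsday date is Dec 12.
Dec 20 is 8 days after Dec 12; 8 mod 7 = 1, so Thursday + 1 = Friday.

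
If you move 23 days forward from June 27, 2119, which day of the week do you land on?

Thursday

First find the weekday of Jun 27, 2119. Doomsday rule: the anchor day for the 2100s is Sunday. For year 19: 19÷12 = 1 r 7, and 7÷4 = 1, so 1+7+1 = 9.
Sunday + 9 ≡ Tuesday — that's 2119's doomsday.
In June the doomsday date is Jun 6.
Jun 27 is 21 days after Jun 6; 21 mod 7 = 0, so Tuesday + 0 = Tuesday.
23 mod 7 = 2, so 23 days after a Tuesday is Tuesday + 2 = Thursday.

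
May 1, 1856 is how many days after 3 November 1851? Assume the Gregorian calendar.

1641

Nov 3, 1851 → Nov 3, 1852: 366 days (Feb 29, 1852 is in that span).
Nov 3, 1852 → Nov 3, 1853: 365 days.
Nov 3, 1853 → Nov 3, 1854: 365 days.
Nov 3, 1854 → Nov 3, 1855: 365 days.
Nov 3, 1855 → Dec 3, 1855: 30 days (November has 30).
Dec 3, 1855 → Jan 3, 1856: 31 days (December has 31).
Jan 3, 1856 → Feb 3, 1856: 31 days (January has 31).
Feb 3, 1856 → Mar 3, 1856: 29 days (February has 29).
Mar 3, 1856 → Apr 3, 1856: 31 days (March has 31).
Apr 3, 1856 → May 1, 1856: 28 days.
Total: 1641 days.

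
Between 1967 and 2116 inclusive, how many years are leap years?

Multiples of 4 in [1967,2116]: 38.
Of those, multiples of 100: 2 (not leap unless ÷400).
Multiples of 400: 1.
Leap years = 38 − 2 + 1 = 37.

37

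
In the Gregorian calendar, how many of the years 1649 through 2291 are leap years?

155

Multiples of 4 in [1649,2291]: 160.
Of those, multiples of 100: 6 (not leap unless ÷400).
Multiples of 400: 1.
Leap years = 160 − 6 + 1 = 155.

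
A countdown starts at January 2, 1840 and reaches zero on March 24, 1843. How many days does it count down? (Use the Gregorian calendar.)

1177

Jan 2, 1840 → Jan 2, 1841: 366 days (Feb 29, 1840 is in that span).
Jan 2, 1841 → Jan 2, 1842: 365 days.
Jan 2, 1842 → Jan 2, 1843: 365 days.
Jan 2, 1843 → Feb 2, 1843: 31 days (January has 31).
Feb 2, 1843 → Mar 2, 1843: 28 days (February has 28).
Mar 2, 1843 → Mar 24, 1843: 22 days.
Total: 1177 days.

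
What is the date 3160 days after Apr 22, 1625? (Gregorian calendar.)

December 16, 1633

+365 (one year) → Apr 22, 1626 (2795 left).
+365 (one year) → Apr 22, 1627 (2430 left).
+366 (one year; includes Feb 29, 1628) → Apr 22, 1628 (2064 left).
+365 (one year) → Apr 22, 1629 (1699 left).
+365 (one year) → Apr 22, 1630 (1334 left).
+365 (one year) → Apr 22, 1631 (969 left).
+366 (one year; includes Feb 29, 1632) → Apr 22, 1632 (603 left).
+365 (one year) → Apr 22, 1633 (238 left).
Apr has 30 days: +9 → May 1, 1633 (229 left).
May has 31 days: +31 → Jun 1, 1633 (198 left).
Jun has 30 days: +30 → Jul 1, 1633 (168 left).
Jul has 31 days: +31 → Aug 1, 1633 (137 left).
Aug has 31 days: +31 → Sep 1, 1633 (106 left).
Sep has 30 days: +30 → Oct 1, 1633 (76 left).
Oct has 31 days: +31 → Nov 1, 1633 (45 left).
Nov has 30 days: +30 → Dec 1, 1633 (15 left).
+15 → Dec 16, 1633.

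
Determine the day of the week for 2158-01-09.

January 1, 2158 is a Sunday.
Jan 1, 2158 → Jan 9, 2158: 8 days.
Total: 8 days.
8 mod 7 = 1, so Sunday + 1 = Monday.

Monday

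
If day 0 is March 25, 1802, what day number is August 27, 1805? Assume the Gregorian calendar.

1251

Mar 25, 1802 → Mar 25, 1803: 365 days.
Mar 25, 1803 → Mar 25, 1804: 366 days (Feb 29, 1804 is in that span).
Mar 25, 1804 → Mar 25, 1805: 365 days.
Mar 25, 1805 → Apr 25, 1805: 31 days (March has 31).
Apr 25, 1805 → May 25, 1805: 30 days (April has 30).
May 25, 1805 → Jun 25, 1805: 31 days (May has 31).
Jun 25, 1805 → Jul 25, 1805: 30 days (June has 30).
Jul 25, 1805 → Aug 25, 1805: 31 days (July has 31).
Aug 25, 1805 → Aug 27, 1805: 2 days.
Total: 1251 days.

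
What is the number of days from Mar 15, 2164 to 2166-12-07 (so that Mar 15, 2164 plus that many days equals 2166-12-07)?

997

Mar 15, 2164 → Mar 15, 2165: 365 days.
Mar 15, 2165 → Mar 15, 2166: 365 days.
Mar 15, 2166 → Apr 15, 2166: 31 days (March has 31).
Apr 15, 2166 → May 15, 2166: 30 days (April has 30).
May 15, 2166 → Jun 15, 2166: 31 days (May has 31).
Jun 15, 2166 → Jul 15, 2166: 30 days (June has 30).
Jul 15, 2166 → Aug 15, 2166: 31 days (July has 31).
Aug 15, 2166 → Sep 15, 2166: 31 days (August has 31).
Sep 15, 2166 → Oct 15, 2166: 30 days (September has 30).
Oct 15, 2166 → Nov 15, 2166: 31 days (October has 31).
Nov 15, 2166 → Dec 7, 2166: 22 days.
Total: 997 days.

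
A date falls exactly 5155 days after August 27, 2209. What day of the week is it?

Wednesday

First find the weekday of Aug 27, 2209. Doomsday rule: the anchor day for the 2200s is Friday. For year 09: 9÷12 = 0 r 9, and 9÷4 = 2, so 0+9+2 = 11.
Friday + 11 ≡ Tuesday — that's 2209's doomsday.
In August the doomsday date is Aug 8.
Aug 27 is 19 days after Aug 8; 19 mod 7 = 5, so Tuesday + 5 = Sunday.
5155 mod 7 = 3, so 5155 days after a Sunday is Sunday + 3 = Wednesday.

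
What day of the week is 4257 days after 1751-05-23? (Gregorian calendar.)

May 23, 1751 is a Sunday.
4257 mod 7 = 1, so 4257 days after a Sunday is Sunday + 1 = Monday.

Monday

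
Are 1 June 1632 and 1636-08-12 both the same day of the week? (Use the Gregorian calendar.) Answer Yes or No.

Yes

From Jun 1, 1632 to Aug 12, 1636 is 1533 days.
1533 mod 7 = 0, so they are the same weekday.
(Jun 1, 1632 is a Tuesday; Aug 12, 1636 is a Tuesday.)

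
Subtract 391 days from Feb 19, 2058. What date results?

−19 → Jan 31, 2058 (end of Jan, 31 days; 372 left).
−31 → Dec 31, 2057 (end of Dec, 31 days; 341 left).
−31 → Nov 30, 2057 (end of Nov, 30 days; 310 left).
−30 → Oct 31, 2057 (end of Oct, 31 days; 280 left).
−31 → Sep 30, 2057 (end of Sep, 30 days; 249 left).
−30 → Aug 31, 2057 (end of Aug, 31 days; 219 left).
−31 → Jul 31, 2057 (end of Jul, 31 days; 188 left).
−31 → Jun 30, 2057 (end of Jun, 30 days; 157 left).
−30 → May 31, 2057 (end of May, 31 days; 127 left).
−31 → Apr 30, 2057 (end of Apr, 30 days; 96 left).
−30 → Mar 31, 2057 (end of Mar, 31 days; 66 left).
−31 → Feb 28, 2057 (end of Feb, 28 days; 35 left).
−28 → Jan 31, 2057 (end of Jan, 31 days; 7 left).
−7 → Jan 24, 2057.

January 24, 2057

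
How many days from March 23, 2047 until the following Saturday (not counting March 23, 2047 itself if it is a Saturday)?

7

Mar 23, 2047 is a Saturday.
From Saturday to the next Saturday is 7 days.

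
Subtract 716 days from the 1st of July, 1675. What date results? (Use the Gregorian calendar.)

−365 (one year) → Jul 1, 1674 (351 left).
−1 → Jun 30, 1674 (end of Jun, 30 days; 350 left).
−30 → May 31, 1674 (end of May, 31 days; 320 left).
−31 → Apr 30, 1674 (end of Apr, 30 days; 289 left).
−30 → Mar 31, 1674 (end of Mar, 31 days; 259 left).
−31 → Feb 28, 1674 (end of Feb, 28 days; 228 left).
−28 → Jan 31, 1674 (end of Jan, 31 days; 200 left).
−31 → Dec 31, 1673 (end of Dec, 31 days; 169 left).
−31 → Nov 30, 1673 (end of Nov, 30 days; 138 left).
−30 → Oct 31, 1673 (end of Oct, 31 days; 108 left).
−31 → Sep 30, 1673 (end of Sep, 30 days; 77 left).
−30 → Aug 31, 1673 (end of Aug, 31 days; 47 left).
−31 → Jul 31, 1673 (end of Jul, 31 days; 16 left).
−16 → Jul 15, 1673.

July 15, 1673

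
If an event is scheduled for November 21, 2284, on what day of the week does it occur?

Friday

Doomsday rule: the anchor day for the 2200s is Friday. For year 84: 84÷12 = 7 r 0, and 0÷4 = 0, so 7+0+0 = 7.
Friday + 7 ≡ Friday — that's 2284's doomsday.
In November the doomsday date is Nov 7.
Nov 21 is 14 days after Nov 7; 14 mod 7 = 0, so Friday + 0 = Friday.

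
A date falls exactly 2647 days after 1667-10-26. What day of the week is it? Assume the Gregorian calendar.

Thursday

First find the weekday of Oct 26, 1667. Doomsday rule: the anchor day for the 1600s is Tuesday. For year 67: 67÷12 = 5 r 7, and 7÷4 = 1, so 5+7+1 = 13.
Tuesday + 13 ≡ Monday — that's 1667's doomsday.
In October the doomsday date is Oct 10.
Oct 26 is 16 days after Oct 10; 16 mod 7 = 2, so Monday + 2 = Wednesday.
2647 mod 7 = 1, so 2647 days after a Wednesday is Wednesday + 1 = Thursday.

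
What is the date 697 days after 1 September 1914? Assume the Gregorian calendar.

+365 (one year) → Sep 1, 1915 (332 left).
Sep has 30 days: +30 → Oct 1, 1915 (302 left).
Oct has 31 days: +31 → Nov 1, 1915 (271 left).
Nov has 30 days: +30 → Dec 1, 1915 (241 left).
Dec has 31 days: +31 → Jan 1, 1916 (210 left).
Jan has 31 days: +31 → Feb 1, 1916 (179 left).
Feb has 29 days: +29 → Mar 1, 1916 (150 left).
Mar has 31 days: +31 → Apr 1, 1916 (119 left).
Apr has 30 days: +30 → May 1, 1916 (89 left).
May has 31 days: +31 → Jun 1, 1916 (58 left).
Jun has 30 days: +30 → Jul 1, 1916 (28 left).
+28 → Jul 29, 1916.

July 29, 1916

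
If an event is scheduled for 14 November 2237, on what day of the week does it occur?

Doomsday rule: the anchor day for the 2200s is Friday. For year 37: 37÷12 = 3 r 1, and 1÷4 = 0, so 3+1+0 = 4.
Friday + 4 ≡ Tuesday — that's 2237's doomsday.
In November the doomsday date is Nov 7.
Nov 14 is 7 days after Nov 7; 7 mod 7 = 0, so Tuesday + 0 = Tuesday.

Tuesday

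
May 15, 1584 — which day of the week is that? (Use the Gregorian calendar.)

Tuesday

Doomsday rule: the anchor day for the 1500s is Wednesday. For year 84: 84÷12 = 7 r 0, and 0÷4 = 0, so 7+0+0 = 7.
Wednesday + 7 ≡ Wednesday — that's 1584's doomsday.
In May the doomsday date is May 9.
May 15 is 6 days after May 9; 6 mod 7 = 6, so Wednesday + 6 = Tuesday.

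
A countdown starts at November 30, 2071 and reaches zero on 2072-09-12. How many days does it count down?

287

Nov 30, 2071 → Dec 30, 2071: 30 days (November has 30).
Dec 30, 2071 → Jan 30, 2072: 31 days (December has 31).
Jan 30, 2072 → Feb 29, 2072: 30 days (January has 31).
Feb 29, 2072 → Mar 29, 2072: 29 days (February has 29).
Mar 29, 2072 → Apr 29, 2072: 31 days (March has 31).
Apr 29, 2072 → May 29, 2072: 30 days (April has 30).
May 29, 2072 → Jun 29, 2072: 31 days (May has 31).
Jun 29, 2072 → Jul 29, 2072: 30 days (June has 30).
Jul 29, 2072 → Aug 29, 2072: 31 days (July has 31).
Aug 29, 2072 → Sep 12, 2072: 14 days.
Total: 287 days.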